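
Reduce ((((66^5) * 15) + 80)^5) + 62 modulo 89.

(66)^5 ≡ 48 (mod 89)
48 * 15 = 720 ≡ 8 (mod 89)
8 + 80 = 88
(88)^5 ≡ 88 (mod 89)
88 + 62 = 150 ≡ 61 (mod 89)

61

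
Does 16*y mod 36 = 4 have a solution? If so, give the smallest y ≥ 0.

7

gcd(16, 36) = 4, and 4 | 4, so solutions exist.
Divide through by 4: 4*y ≡ 1 mod 9.
4⁻¹ ≡ 7 (mod 9).
y ≡ 7*1 ≡ 7 (mod 9).
The smallest non-negative solution is y = 7.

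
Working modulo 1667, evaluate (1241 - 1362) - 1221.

325

1241 - 1362 = -121 ≡ 1546 (mod 1667)
1546 - 1221 = 325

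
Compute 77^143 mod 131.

53

77^1 ≡ 77 (mod 131)
77^2 ≡ 77^2 = 5929 ≡ 34 (mod 131)
77^4 ≡ 34^2 = 1156 ≡ 108 (mod 131)
77^8 ≡ 108^2 = 11664 ≡ 5 (mod 131)
77^16 ≡ 5^2 = 25 (mod 131)
77^32 ≡ 25^2 = 625 ≡ 101 (mod 131)
77^64 ≡ 101^2 = 10201 ≡ 114 (mod 131)
77^128 ≡ 114^2 = 12996 ≡ 27 (mod 131)
77^143 = 77^128 × 77^8 × 77^4 × 77^2 × 77^1 ≡ 27 × 5 × 108 × 34 × 77 (mod 131).
Accumulate the product:
27 × 5 = 135 ≡ 4
4 × 108 = 432 ≡ 39
39 × 34 = 1326 ≡ 16
16 × 77 = 1232 ≡ 53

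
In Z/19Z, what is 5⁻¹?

4

Apply the Euclidean algorithm and back-substitute:
19 = 3·5 + 4
5 = 1·4 + 1
4 = 4·1 + 0
gcd(5, 19) = 1, so the inverse exists.
Bézout: 1 = −1·19 + 4·5.
So 5⁻¹ ≡ 4 (mod 19).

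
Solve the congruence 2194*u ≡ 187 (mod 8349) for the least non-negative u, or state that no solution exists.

3619

gcd(2194, 8349) = 1, so a unique solution mod 8349 exists.
2194⁻¹ ≡ 5377 (mod 8349).
u ≡ 5377*187 ≡ 3619 (mod 8349).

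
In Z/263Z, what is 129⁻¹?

Apply the Euclidean algorithm and back-substitute:
263 = 2×129 + 5
129 = 25×5 + 4
5 = 1×4 + 1
4 = 4×1 + 0
gcd(129, 263) = 1, so the inverse exists.
Back-substitute for 1:
1 = 1×5 − 1×4
  = −1×129 + 26×5
  = 26×263 − 53×129
So 129⁻¹ ≡ −53 ≡ 210 (mod 263).

210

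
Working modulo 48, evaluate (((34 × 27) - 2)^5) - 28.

36

34 × 27 = 918 ≡ 6 (mod 48)
6 - 2 = 4
(4)^5 ≡ 16 (mod 48)
16 - 28 = -12 ≡ 36 (mod 48)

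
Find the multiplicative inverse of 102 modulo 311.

311 = 3×102 + 5
102 = 20×5 + 2
5 = 2×2 + 1
2 = 2×1 + 0
gcd(102, 311) = 1, so the inverse exists.
Back-substitute for 1:
1 = 1×5 − 2×2
  = −2×102 + 41×5
  = 41×311 − 125×102
So 102⁻¹ ≡ −125 ≡ 186 (mod 311).

186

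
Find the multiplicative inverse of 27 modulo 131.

34

131 = 4·27 + 23
27 = 1·23 + 4
23 = 5·4 + 3
4 = 1·3 + 1
3 = 3·1 + 0
gcd(27, 131) = 1, so the inverse exists.
Back-substitute for 1:
1 = 1·4 − 1·3
  = −1·23 + 6·4
  = 6·27 − 7·23
  = −7·131 + 34·27
So 27⁻¹ ≡ 34 (mod 131).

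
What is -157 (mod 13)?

12

-157 = -13·13 + 12, so -157 ≡ 12 (mod 13).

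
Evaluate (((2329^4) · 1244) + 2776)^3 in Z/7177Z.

(2329)^4 ≡ 6330 (mod 7177)
6330 · 1244 = 7874520 ≡ 1351 (mod 7177)
1351 + 2776 = 4127
(4127)^3 ≡ 967 (mod 7177)

967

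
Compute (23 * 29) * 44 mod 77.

23 * 29 = 667 ≡ 51 (mod 77)
51 * 44 = 2244 ≡ 11 (mod 77)

11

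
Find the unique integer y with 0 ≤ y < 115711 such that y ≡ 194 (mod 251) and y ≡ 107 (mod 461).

251⁻¹ mod 461: 251·90 ≡ 1 (mod 461), so 251⁻¹ ≡ 90.
y = 194 + 251·((107 − 194)·90 mod 461) = 194 + 251·7 = 1951.
Check: 1951 mod 251 = 194, 1951 mod 461 = 107. ✓

1951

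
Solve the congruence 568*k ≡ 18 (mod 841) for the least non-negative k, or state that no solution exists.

767

gcd(568, 841) = 1, so a unique solution mod 841 exists.
568⁻¹ ≡ 650 (mod 841).
k ≡ 650*18 ≡ 767 (mod 841).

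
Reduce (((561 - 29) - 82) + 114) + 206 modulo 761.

9

561 - 29 = 532
532 - 82 = 450
450 + 114 = 564
564 + 206 = 770 ≡ 9 (mod 761)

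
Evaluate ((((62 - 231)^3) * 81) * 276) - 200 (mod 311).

62 - 231 = -169 ≡ 142 (mod 311)
(142)^3 ≡ 222 (mod 311)
222 * 81 = 17982 ≡ 255 (mod 311)
255 * 276 = 70380 ≡ 94 (mod 311)
94 - 200 = -106 ≡ 205 (mod 311)

205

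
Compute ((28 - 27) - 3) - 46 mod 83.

35

28 - 27 = 1
1 - 3 = -2 ≡ 81 (mod 83)
81 - 46 = 35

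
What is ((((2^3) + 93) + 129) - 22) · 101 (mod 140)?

(2)^3 ≡ 8 (mod 140)
8 + 93 = 101
101 + 129 = 230 ≡ 90 (mod 140)
90 - 22 = 68
68 · 101 = 6868 ≡ 8 (mod 140)

8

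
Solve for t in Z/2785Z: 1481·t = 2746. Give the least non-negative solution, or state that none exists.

gcd(1481, 2785) = 1, so a unique solution mod 2785 exists.
1481⁻¹ ≡ 771 (mod 2785).
t ≡ 771·2746 ≡ 566 (mod 2785).

566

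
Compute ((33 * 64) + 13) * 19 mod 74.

33 * 64 = 2112 ≡ 40 (mod 74)
40 + 13 = 53
53 * 19 = 1007 ≡ 45 (mod 74)

45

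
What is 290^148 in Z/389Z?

Using repeated squaring:
148 in binary is 10010100, i.e. 148 = 128 + 16 + 4.
290^1 ≡ 290 (mod 389)
290^2 ≡ 290^2 = 84100 ≡ 76 (mod 389)
290^4 ≡ 76^2 = 5776 ≡ 330 (mod 389)
290^8 ≡ 330^2 = 108900 ≡ 369 (mod 389)
290^16 ≡ 369^2 = 136161 ≡ 11 (mod 389)
290^32 ≡ 11^2 = 121 (mod 389)
290^64 ≡ 121^2 = 14641 ≡ 248 (mod 389)
290^128 ≡ 248^2 = 61504 ≡ 42 (mod 389)
290^148 = 290^128 × 290^16 × 290^4 ≡ 42 × 11 × 330 (mod 389).
Accumulate the product:
42 × 11 = 462 ≡ 73
73 × 330 = 24090 ≡ 361

361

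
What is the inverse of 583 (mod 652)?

Run the extended Euclidean algorithm:
652 = 1×583 + 69
583 = 8×69 + 31
69 = 2×31 + 7
31 = 4×7 + 3
7 = 2×3 + 1
3 = 3×1 + 0
gcd(583, 652) = 1, so the inverse exists.
Back-substitute for 1:
1 = 1×7 − 2×3
  = −2×31 + 9×7
  = 9×69 − 20×31
  = −20×583 + 169×69
  = 169×652 − 189×583
So 583⁻¹ ≡ −189 ≡ 463 (mod 652).

463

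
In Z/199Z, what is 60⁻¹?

Run the extended Euclidean algorithm:
199 = 3*60 + 19
60 = 3*19 + 3
19 = 6*3 + 1
3 = 3*1 + 0
gcd(60, 199) = 1, so the inverse exists.
Back-substitute for 1:
1 = 1*19 − 6*3
  = −6*60 + 19*19
  = 19*199 − 63*60
So 60⁻¹ ≡ −63 ≡ 136 (mod 199).

136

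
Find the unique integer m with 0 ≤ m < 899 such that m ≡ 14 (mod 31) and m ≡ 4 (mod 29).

31⁻¹ mod 29: 31·15 ≡ 1 (mod 29), so 31⁻¹ ≡ 15.
m = 14 + 31·((4 − 14)·15 mod 29) = 14 + 31·24 = 758.

758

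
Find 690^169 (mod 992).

128

Compute successive squares:
169 in binary is 10101001, i.e. 169 = 128 + 32 + 8 + 1.
690^1 ≡ 690 (mod 992)
690^2 ≡ 690^2 = 476100 ≡ 932 (mod 992)
690^4 ≡ 932^2 = 868624 ≡ 624 (mod 992)
690^8 ≡ 624^2 = 389376 ≡ 512 (mod 992)
690^16 ≡ 512^2 = 262144 ≡ 256 (mod 992)
690^32 ≡ 256^2 = 65536 ≡ 64 (mod 992)
690^64 ≡ 64^2 = 4096 ≡ 128 (mod 992)
690^128 ≡ 128^2 = 16384 ≡ 512 (mod 992)
690^169 = 690^128 × 690^32 × 690^8 × 690^1 ≡ 512 × 64 × 512 × 690 (mod 992).
Accumulate the product:
512 × 64 = 32768 ≡ 32
32 × 512 = 16384 ≡ 512
512 × 690 = 353280 ≡ 128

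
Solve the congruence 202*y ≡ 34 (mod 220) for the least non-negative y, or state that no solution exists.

gcd(202, 220) = 2, and 2 | 34, so solutions exist.
Divide through by 2: 101*y = 17 (mod 110).
101⁻¹ ≡ 61 (mod 110).
y ≡ 61*17 ≡ 47 (mod 110).
The smallest non-negative solution is y = 47.

47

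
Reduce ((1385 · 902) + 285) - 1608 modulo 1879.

1385 · 902 = 1249270 ≡ 1614 (mod 1879)
1614 + 285 = 1899 ≡ 20 (mod 1879)
20 - 1608 = -1588 ≡ 291 (mod 1879)

291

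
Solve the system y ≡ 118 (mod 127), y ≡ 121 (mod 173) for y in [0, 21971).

13961

127⁻¹ mod 173: 127*94 ≡ 1 (mod 173), so 127⁻¹ ≡ 94.
y = 118 + 127*((121 − 118)*94 mod 173) = 118 + 127*109 = 13961.
Check: 13961 mod 127 = 118, 13961 mod 173 = 121. ✓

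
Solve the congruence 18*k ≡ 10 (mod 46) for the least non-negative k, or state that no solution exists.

gcd(18, 46) = 2, and 2 | 10, so solutions exist.
Divide through by 2: 9*k = 5 (mod 23).
9⁻¹ ≡ 18 (mod 23).
k ≡ 18*5 ≡ 21 (mod 23).
The smallest non-negative solution is k = 21.

21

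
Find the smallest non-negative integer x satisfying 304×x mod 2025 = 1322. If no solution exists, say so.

1643

gcd(304, 2025) = 1, so a unique solution mod 2025 exists.
304⁻¹ ≡ 1219 (mod 2025).
x ≡ 1219×1322 ≡ 1643 (mod 2025).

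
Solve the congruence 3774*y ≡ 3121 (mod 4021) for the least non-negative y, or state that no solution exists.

gcd(3774, 4021) = 1, so a unique solution mod 4021 exists.
3774⁻¹ ≡ 2914 (mod 4021).
y ≡ 2914*3121 ≡ 3113 (mod 4021).

3113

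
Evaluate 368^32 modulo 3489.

3205

368^1 ≡ 368 (mod 3489)
368^2 ≡ 368^2 = 135424 ≡ 2842 (mod 3489)
368^4 ≡ 2842^2 = 8076964 ≡ 3418 (mod 3489)
368^8 ≡ 3418^2 = 11682724 ≡ 1552 (mod 3489)
368^16 ≡ 1552^2 = 2408704 ≡ 1294 (mod 3489)
368^32 ≡ 1294^2 = 1674436 ≡ 3205 (mod 3489)
So 368^32 ≡ 3205 (mod 3489).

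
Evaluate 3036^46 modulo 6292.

46 in binary is 101110, i.e. 46 = 32 + 8 + 4 + 2.
3036^1 ≡ 3036 (mod 6292)
3036^2 ≡ 3036^2 = 9217296 ≡ 5808 (mod 6292)
3036^4 ≡ 5808^2 = 33732864 ≡ 1452 (mod 6292)
3036^8 ≡ 1452^2 = 2108304 ≡ 484 (mod 6292)
3036^16 ≡ 484^2 = 234256 ≡ 1452 (mod 6292)
3036^32 ≡ 1452^2 = 2108304 ≡ 484 (mod 6292)
3036^46 = 3036^32 * 3036^8 * 3036^4 * 3036^2 ≡ 484 * 484 * 1452 * 5808 (mod 6292).
Accumulate the product:
484 * 484 = 234256 ≡ 1452
1452 * 1452 = 2108304 ≡ 484
484 * 5808 = 2811072 ≡ 4840

4840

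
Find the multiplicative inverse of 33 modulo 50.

Apply the Euclidean algorithm and back-substitute:
50 = 1·33 + 17
33 = 1·17 + 16
17 = 1·16 + 1
16 = 16·1 + 0
gcd(33, 50) = 1, so the inverse exists.
Back-substitute for 1:
1 = 1·17 − 1·16
  = −1·33 + 2·17
  = 2·50 − 3·33
So 33⁻¹ ≡ −3 ≡ 47 (mod 50).

47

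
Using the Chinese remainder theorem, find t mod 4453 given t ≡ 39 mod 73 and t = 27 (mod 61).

73⁻¹ mod 61: 73*56 ≡ 1 (mod 61), so 73⁻¹ ≡ 56.
t = 39 + 73*((27 − 39)*56 mod 61) = 39 + 73*60 = 4419.
Check: 4419 mod 73 = 39, 4419 mod 61 = 27. ✓

4419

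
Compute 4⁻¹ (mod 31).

8

31 = 7·4 + 3
4 = 1·3 + 1
3 = 3·1 + 0
gcd(4, 31) = 1, so the inverse exists.
Bézout: 1 = −1·31 + 8·4.
So 4⁻¹ ≡ 8 (mod 31).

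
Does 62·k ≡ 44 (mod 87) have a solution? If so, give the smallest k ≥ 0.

40

gcd(62, 87) = 1, so a unique solution mod 87 exists.
62⁻¹ ≡ 80 (mod 87).
k ≡ 80·44 ≡ 40 (mod 87).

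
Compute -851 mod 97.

-851 = -9·97 + 22, so -851 ≡ 22 (mod 97).

22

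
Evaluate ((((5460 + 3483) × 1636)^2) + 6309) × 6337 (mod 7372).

5460 + 3483 = 8943 ≡ 1571 (mod 7372)
1571 × 1636 = 2570156 ≡ 4700 (mod 7372)
(4700)^2 ≡ 3488 (mod 7372)
3488 + 6309 = 9797 ≡ 2425 (mod 7372)
2425 × 6337 = 15367225 ≡ 3977 (mod 7372)

3977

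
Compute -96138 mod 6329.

-96138 = -16×6329 + 5126, so -96138 ≡ 5126 (mod 6329).

5126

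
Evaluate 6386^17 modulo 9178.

7016

By square-and-multiply:
17 in binary is 10001, i.e. 17 = 16 + 1.
6386^1 ≡ 6386 (mod 9178)
6386^2 ≡ 6386^2 = 40780996 ≡ 3142 (mod 9178)
6386^4 ≡ 3142^2 = 9872164 ≡ 5814 (mod 9178)
6386^8 ≡ 5814^2 = 33802596 ≡ 22 (mod 9178)
6386^16 ≡ 22^2 = 484 (mod 9178)
6386^17 = 6386^16 × 6386^1 ≡ 484 × 6386 (mod 9178).
484 × 6386 = 3090824 ≡ 7016 (mod 9178).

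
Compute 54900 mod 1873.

54900 = 29*1873 + 583, so 54900 ≡ 583 (mod 1873).

583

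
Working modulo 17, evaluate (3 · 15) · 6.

3 · 15 = 45 ≡ 11 (mod 17)
11 · 6 = 66 ≡ 15 (mod 17)

15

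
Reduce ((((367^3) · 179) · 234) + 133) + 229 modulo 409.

(367)^3 ≡ 350 (mod 409)
350 · 179 = 62650 ≡ 73 (mod 409)
73 · 234 = 17082 ≡ 313 (mod 409)
313 + 133 = 446 ≡ 37 (mod 409)
37 + 229 = 266

266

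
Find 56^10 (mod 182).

126

10 in binary is 1010, i.e. 10 = 8 + 2.
56^1 ≡ 56 (mod 182)
56^2 ≡ 56^2 = 3136 ≡ 42 (mod 182)
56^4 ≡ 42^2 = 1764 ≡ 126 (mod 182)
56^8 ≡ 126^2 = 15876 ≡ 42 (mod 182)
56^10 = 56^8 · 56^2 ≡ 42 · 42 (mod 182).
42 · 42 = 1764 ≡ 126 (mod 182).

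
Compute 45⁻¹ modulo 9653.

9224

9653 = 214×45 + 23
45 = 1×23 + 22
23 = 1×22 + 1
22 = 22×1 + 0
gcd(45, 9653) = 1, so the inverse exists.
Bézout: 1 = 2×9653 − 429×45.
So 45⁻¹ ≡ −429 ≡ 9224 (mod 9653).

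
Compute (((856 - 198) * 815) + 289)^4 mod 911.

575

856 - 198 = 658
658 * 815 = 536270 ≡ 602 (mod 911)
602 + 289 = 891
(891)^4 ≡ 575 (mod 911)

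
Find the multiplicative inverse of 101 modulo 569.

By the extended Euclidean algorithm:
569 = 5*101 + 64
101 = 1*64 + 37
64 = 1*37 + 27
37 = 1*27 + 10
27 = 2*10 + 7
10 = 1*7 + 3
7 = 2*3 + 1
3 = 3*1 + 0
gcd(101, 569) = 1, so the inverse exists.
Back-substitute for 1:
1 = 1*7 − 2*3
  = −2*10 + 3*7
  = 3*27 − 8*10
  = −8*37 + 11*27
  = 11*64 − 19*37
  = −19*101 + 30*64
  = 30*569 − 169*101
So 101⁻¹ ≡ −169 ≡ 400 (mod 569).

400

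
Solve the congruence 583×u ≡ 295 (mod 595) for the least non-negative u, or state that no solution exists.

gcd(583, 595) = 1, so a unique solution mod 595 exists.
583⁻¹ ≡ 347 (mod 595).
u ≡ 347×295 ≡ 25 (mod 595).

25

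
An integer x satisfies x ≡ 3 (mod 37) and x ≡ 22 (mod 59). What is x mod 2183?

1261

37⁻¹ mod 59: 37·8 ≡ 1 (mod 59), so 37⁻¹ ≡ 8.
x = 3 + 37·((22 − 3)·8 mod 59) = 3 + 37·34 = 1261.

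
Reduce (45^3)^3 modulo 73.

(45)^3 ≡ 21 (mod 73)
(21)^3 ≡ 63 (mod 73)

63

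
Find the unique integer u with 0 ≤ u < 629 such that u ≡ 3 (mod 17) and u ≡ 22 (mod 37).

17⁻¹ mod 37: 17×24 ≡ 1 (mod 37), so 17⁻¹ ≡ 24.
u = 3 + 17×((22 − 3)×24 mod 37) = 3 + 17×12 = 207.
Check: 207 mod 17 = 3, 207 mod 37 = 22. ✓

207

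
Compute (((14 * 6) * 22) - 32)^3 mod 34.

14 * 6 = 84 ≡ 16 (mod 34)
16 * 22 = 352 ≡ 12 (mod 34)
12 - 32 = -20 ≡ 14 (mod 34)
(14)^3 ≡ 24 (mod 34)

24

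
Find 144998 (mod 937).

700

144998 = 154×937 + 700, so 144998 ≡ 700 (mod 937).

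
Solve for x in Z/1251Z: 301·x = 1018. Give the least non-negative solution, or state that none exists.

286

gcd(301, 1251) = 1, so a unique solution mod 1251 exists.
301⁻¹ ≡ 133 (mod 1251).
x ≡ 133·1018 ≡ 286 (mod 1251).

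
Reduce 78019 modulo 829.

78019 = 94·829 + 93, so 78019 ≡ 93 (mod 829).

93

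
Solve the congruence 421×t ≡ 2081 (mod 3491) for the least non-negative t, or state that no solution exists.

gcd(421, 3491) = 1, so a unique solution mod 3491 exists.
421⁻¹ ≡ 2753 (mod 3491).
t ≡ 2753×2081 ≡ 262 (mod 3491).

262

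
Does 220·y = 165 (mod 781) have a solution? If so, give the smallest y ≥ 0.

gcd(220, 781) = 11, and 11 | 165, so solutions exist.
Divide through by 11: 20·y = 15 (mod 71).
20⁻¹ ≡ 32 (mod 71).
y ≡ 32·15 ≡ 54 (mod 71).
The smallest non-negative solution is y = 54.

54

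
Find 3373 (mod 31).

25

3373 = 108·31 + 25, so 3373 ≡ 25 (mod 31).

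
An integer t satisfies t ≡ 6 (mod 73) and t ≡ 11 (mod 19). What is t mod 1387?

73⁻¹ mod 19: 73×6 ≡ 1 (mod 19), so 73⁻¹ ≡ 6.
t = 6 + 73×((11 − 6)×6 mod 19) = 6 + 73×11 = 809.

809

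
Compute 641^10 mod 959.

886

10 in binary is 1010, i.e. 10 = 8 + 2.
641^1 ≡ 641 (mod 959)
641^2 ≡ 641^2 = 410881 ≡ 429 (mod 959)
641^4 ≡ 429^2 = 184041 ≡ 872 (mod 959)
641^8 ≡ 872^2 = 760384 ≡ 856 (mod 959)
641^10 = 641^8 · 641^2 ≡ 856 · 429 (mod 959).
856 · 429 = 367224 ≡ 886 (mod 959).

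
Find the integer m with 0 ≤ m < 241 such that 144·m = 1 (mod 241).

241 = 1*144 + 97
144 = 1*97 + 47
97 = 2*47 + 3
47 = 15*3 + 2
3 = 1*2 + 1
2 = 2*1 + 0
gcd(144, 241) = 1, so the inverse exists.
Back-substitute for 1:
1 = 1*3 − 1*2
  = −1*47 + 16*3
  = 16*97 − 33*47
  = −33*144 + 49*97
  = 49*241 − 82*144
So 144⁻¹ ≡ −82 ≡ 159 (mod 241).

159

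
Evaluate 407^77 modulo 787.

379

By square-and-multiply:
77 in binary is 1001101, i.e. 77 = 64 + 8 + 4 + 1.
407^1 ≡ 407 (mod 787)
407^2 ≡ 407^2 = 165649 ≡ 379 (mod 787)
407^4 ≡ 379^2 = 143641 ≡ 407 (mod 787)
407^8 ≡ 407^2 = 165649 ≡ 379 (mod 787)
407^16 ≡ 379^2 = 143641 ≡ 407 (mod 787)
407^32 ≡ 407^2 = 165649 ≡ 379 (mod 787)
407^64 ≡ 379^2 = 143641 ≡ 407 (mod 787)
407^77 = 407^64 × 407^8 × 407^4 × 407^1 ≡ 407 × 379 × 407 × 407 (mod 787).
Accumulate the product:
407 × 379 = 154253 ≡ 1
1 × 407 = 407
407 × 407 = 165649 ≡ 379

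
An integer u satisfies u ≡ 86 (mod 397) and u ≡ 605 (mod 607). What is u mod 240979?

397⁻¹ mod 607: 397*211 ≡ 1 (mod 607), so 397⁻¹ ≡ 211.
u = 86 + 397*((605 − 86)*211 mod 607) = 86 + 397*249 = 98939.

98939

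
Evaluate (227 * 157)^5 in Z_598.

227 * 157 = 35639 ≡ 357 (mod 598)
(357)^5 ≡ 41 (mod 598)

41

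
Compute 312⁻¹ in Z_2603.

2603 = 8·312 + 107
312 = 2·107 + 98
107 = 1·98 + 9
98 = 10·9 + 8
9 = 1·8 + 1
8 = 8·1 + 0
gcd(312, 2603) = 1, so the inverse exists.
Bézout: 1 = 35·2603 − 292·312.
So 312⁻¹ ≡ −292 ≡ 2311 (mod 2603).

2311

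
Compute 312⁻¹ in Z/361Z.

361 = 1×312 + 49
312 = 6×49 + 18
49 = 2×18 + 13
18 = 1×13 + 5
13 = 2×5 + 3
5 = 1×3 + 2
3 = 1×2 + 1
2 = 2×1 + 0
gcd(312, 361) = 1, so the inverse exists.
Back-substitute for 1:
1 = 1×3 − 1×2
  = −1×5 + 2×3
  = 2×13 − 5×5
  = −5×18 + 7×13
  = 7×49 − 19×18
  = −19×312 + 121×49
  = 121×361 − 140×312
So 312⁻¹ ≡ −140 ≡ 221 (mod 361).

221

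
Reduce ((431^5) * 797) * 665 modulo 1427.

1035

(431)^5 ≡ 475 (mod 1427)
475 * 797 = 378575 ≡ 420 (mod 1427)
420 * 665 = 279300 ≡ 1035 (mod 1427)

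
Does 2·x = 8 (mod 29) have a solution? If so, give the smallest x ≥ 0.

gcd(2, 29) = 1, so a unique solution mod 29 exists.
2⁻¹ ≡ 15 (mod 29).
x ≡ 15·8 ≡ 4 (mod 29).

4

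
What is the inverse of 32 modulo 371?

371 = 11*32 + 19
32 = 1*19 + 13
19 = 1*13 + 6
13 = 2*6 + 1
6 = 6*1 + 0
gcd(32, 371) = 1, so the inverse exists.
Back-substitute for 1:
1 = 1*13 − 2*6
  = −2*19 + 3*13
  = 3*32 − 5*19
  = −5*371 + 58*32
So 32⁻¹ ≡ 58 (mod 371).

58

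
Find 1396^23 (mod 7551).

23 in binary is 10111, i.e. 23 = 16 + 4 + 2 + 1.
1396^1 ≡ 1396 (mod 7551)
1396^2 ≡ 1396^2 = 1948816 ≡ 658 (mod 7551)
1396^4 ≡ 658^2 = 432964 ≡ 2557 (mod 7551)
1396^8 ≡ 2557^2 = 6538249 ≡ 6634 (mod 7551)
1396^16 ≡ 6634^2 = 44009956 ≡ 2728 (mod 7551)
1396^23 = 1396^16 × 1396^4 × 1396^2 × 1396^1 ≡ 2728 × 2557 × 658 × 1396 (mod 7551).
Accumulate the product:
2728 × 2557 = 6975496 ≡ 5923
5923 × 658 = 3897334 ≡ 1018
1018 × 1396 = 1421128 ≡ 1540

1540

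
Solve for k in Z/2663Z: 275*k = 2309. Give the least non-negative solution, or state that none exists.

2255

gcd(275, 2663) = 1, so a unique solution mod 2663 exists.
275⁻¹ ≡ 949 (mod 2663).
k ≡ 949*2309 ≡ 2255 (mod 2663).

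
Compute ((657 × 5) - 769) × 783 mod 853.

451

657 × 5 = 3285 ≡ 726 (mod 853)
726 - 769 = -43 ≡ 810 (mod 853)
810 × 783 = 634230 ≡ 451 (mod 853)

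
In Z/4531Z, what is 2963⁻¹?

1650

By the extended Euclidean algorithm:
4531 = 1·2963 + 1568
2963 = 1·1568 + 1395
1568 = 1·1395 + 173
1395 = 8·173 + 11
173 = 15·11 + 8
11 = 1·8 + 3
8 = 2·3 + 2
3 = 1·2 + 1
2 = 2·1 + 0
gcd(2963, 4531) = 1, so the inverse exists.
Back-substitute for 1:
1 = 1·3 − 1·2
  = −1·8 + 3·3
  = 3·11 − 4·8
  = −4·173 + 63·11
  = 63·1395 − 508·173
  = −508·1568 + 571·1395
  = 571·2963 − 1079·1568
  = −1079·4531 + 1650·2963
So 2963⁻¹ ≡ 1650 (mod 4531).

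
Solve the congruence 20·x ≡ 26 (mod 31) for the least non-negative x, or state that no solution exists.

23

gcd(20, 31) = 1, so a unique solution mod 31 exists.
20⁻¹ ≡ 14 (mod 31).
x ≡ 14·26 ≡ 23 (mod 31).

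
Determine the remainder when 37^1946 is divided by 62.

Compute successive squares:
1946 in binary is 11110011010, i.e. 1946 = 1024 + 512 + 256 + 128 + 16 + 8 + 2.
37^1 ≡ 37 (mod 62)
37^2 ≡ 37^2 = 1369 ≡ 5 (mod 62)
37^4 ≡ 5^2 = 25 (mod 62)
37^8 ≡ 25^2 = 625 ≡ 5 (mod 62)
37^16 ≡ 5^2 = 25 (mod 62)
37^32 ≡ 25^2 = 625 ≡ 5 (mod 62)
37^64 ≡ 5^2 = 25 (mod 62)
37^128 ≡ 25^2 = 625 ≡ 5 (mod 62)
37^256 ≡ 5^2 = 25 (mod 62)
37^512 ≡ 25^2 = 625 ≡ 5 (mod 62)
37^1024 ≡ 5^2 = 25 (mod 62)
37^1946 = 37^1024 · 37^512 · 37^256 · 37^128 · 37^16 · 37^8 · 37^2 ≡ 25 · 5 · 25 · 5 · 25 · 5 · 5 (mod 62).
Accumulate the product:
25 · 5 = 125 ≡ 1
1 · 25 = 25
25 · 5 = 125 ≡ 1
1 · 25 = 25
25 · 5 = 125 ≡ 1
1 · 5 = 5

5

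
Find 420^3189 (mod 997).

By square-and-multiply:
420^1 ≡ 420 (mod 997)
420^2 ≡ 420^2 = 176400 ≡ 928 (mod 997)
420^4 ≡ 928^2 = 861184 ≡ 773 (mod 997)
420^8 ≡ 773^2 = 597529 ≡ 326 (mod 997)
420^16 ≡ 326^2 = 106276 ≡ 594 (mod 997)
420^32 ≡ 594^2 = 352836 ≡ 895 (mod 997)
420^64 ≡ 895^2 = 801025 ≡ 434 (mod 997)
420^128 ≡ 434^2 = 188356 ≡ 920 (mod 997)
420^256 ≡ 920^2 = 846400 ≡ 944 (mod 997)
420^512 ≡ 944^2 = 891136 ≡ 815 (mod 997)
420^1024 ≡ 815^2 = 664225 ≡ 223 (mod 997)
420^2048 ≡ 223^2 = 49729 ≡ 876 (mod 997)
420^3189 = 420^2048 · 420^1024 · 420^64 · 420^32 · 420^16 · 420^4 · 420^1 ≡ 876 · 223 · 434 · 895 · 594 · 773 · 420 (mod 997).
Accumulate the product:
876 · 223 = 195348 ≡ 933
933 · 434 = 404922 ≡ 140
140 · 895 = 125300 ≡ 675
675 · 594 = 400950 ≡ 156
156 · 773 = 120588 ≡ 948
948 · 420 = 398160 ≡ 357

357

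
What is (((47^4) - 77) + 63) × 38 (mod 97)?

12

(47)^4 ≡ 96 (mod 97)
96 - 77 = 19
19 + 63 = 82
82 × 38 = 3116 ≡ 12 (mod 97)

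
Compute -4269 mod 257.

100

-4269 = -17×257 + 100, so -4269 ≡ 100 (mod 257).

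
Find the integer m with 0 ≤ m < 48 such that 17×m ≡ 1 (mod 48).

By the extended Euclidean algorithm:
48 = 2*17 + 14
17 = 1*14 + 3
14 = 4*3 + 2
3 = 1*2 + 1
2 = 2*1 + 0
gcd(17, 48) = 1, so the inverse exists.
Back-substitute for 1:
1 = 1*3 − 1*2
  = −1*14 + 5*3
  = 5*17 − 6*14
  = −6*48 + 17*17
So 17⁻¹ ≡ 17 (mod 48).

17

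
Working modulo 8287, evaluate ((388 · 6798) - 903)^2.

388 · 6798 = 2637624 ≡ 2358 (mod 8287)
2358 - 903 = 1455
(1455)^2 ≡ 3840 (mod 8287)

3840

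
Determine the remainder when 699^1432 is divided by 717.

294

1432 in binary is 10110011000, i.e. 1432 = 1024 + 256 + 128 + 16 + 8.
699^1 ≡ 699 (mod 717)
699^2 ≡ 699^2 = 488601 ≡ 324 (mod 717)
699^4 ≡ 324^2 = 104976 ≡ 294 (mod 717)
699^8 ≡ 294^2 = 86436 ≡ 396 (mod 717)
699^16 ≡ 396^2 = 156816 ≡ 510 (mod 717)
699^32 ≡ 510^2 = 260100 ≡ 546 (mod 717)
699^64 ≡ 546^2 = 298116 ≡ 561 (mod 717)
699^128 ≡ 561^2 = 314721 ≡ 675 (mod 717)
699^256 ≡ 675^2 = 455625 ≡ 330 (mod 717)
699^512 ≡ 330^2 = 108900 ≡ 633 (mod 717)
699^1024 ≡ 633^2 = 400689 ≡ 603 (mod 717)
699^1432 = 699^1024 * 699^256 * 699^128 * 699^16 * 699^8 ≡ 603 * 330 * 675 * 510 * 396 (mod 717).
Accumulate the product:
603 * 330 = 198990 ≡ 381
381 * 675 = 257175 ≡ 489
489 * 510 = 249390 ≡ 591
591 * 396 = 234036 ≡ 294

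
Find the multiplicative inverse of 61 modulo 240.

240 = 3×61 + 57
61 = 1×57 + 4
57 = 14×4 + 1
4 = 4×1 + 0
gcd(61, 240) = 1, so the inverse exists.
Back-substitute for 1:
1 = 1×57 − 14×4
  = −14×61 + 15×57
  = 15×240 − 59×61
So 61⁻¹ ≡ −59 ≡ 181 (mod 240).

181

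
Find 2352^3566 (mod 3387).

2037

By square-and-multiply:
3566 in binary is 110111101110, i.e. 3566 = 2048 + 1024 + 256 + 128 + 64 + 32 + 8 + 4 + 2.
2352^1 ≡ 2352 (mod 3387)
2352^2 ≡ 2352^2 = 5531904 ≡ 933 (mod 3387)
2352^4 ≡ 933^2 = 870489 ≡ 30 (mod 3387)
2352^8 ≡ 30^2 = 900 (mod 3387)
2352^16 ≡ 900^2 = 810000 ≡ 507 (mod 3387)
2352^32 ≡ 507^2 = 257049 ≡ 3024 (mod 3387)
2352^64 ≡ 3024^2 = 9144576 ≡ 3063 (mod 3387)
2352^128 ≡ 3063^2 = 9381969 ≡ 3366 (mod 3387)
2352^256 ≡ 3366^2 = 11329956 ≡ 441 (mod 3387)
2352^512 ≡ 441^2 = 194481 ≡ 1422 (mod 3387)
2352^1024 ≡ 1422^2 = 2022084 ≡ 45 (mod 3387)
2352^2048 ≡ 45^2 = 2025 (mod 3387)
2352^3566 = 2352^2048 * 2352^1024 * 2352^256 * 2352^128 * 2352^64 * 2352^32 * 2352^8 * 2352^4 * 2352^2 ≡ 2025 * 45 * 441 * 3366 * 3063 * 3024 * 900 * 30 * 933 (mod 3387).
Accumulate the product:
2025 * 45 = 91125 ≡ 3063
3063 * 441 = 1350783 ≡ 2757
2757 * 3366 = 9280062 ≡ 3069
3069 * 3063 = 9400347 ≡ 1422
1422 * 3024 = 4300128 ≡ 2025
2025 * 900 = 1822500 ≡ 294
294 * 30 = 8820 ≡ 2046
2046 * 933 = 1908918 ≡ 2037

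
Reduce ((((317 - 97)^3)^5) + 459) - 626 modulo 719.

37

317 - 97 = 220
(220)^3 ≡ 329 (mod 719)
(329)^5 ≡ 204 (mod 719)
204 + 459 = 663
663 - 626 = 37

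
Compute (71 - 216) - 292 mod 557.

120

71 - 216 = -145 ≡ 412 (mod 557)
412 - 292 = 120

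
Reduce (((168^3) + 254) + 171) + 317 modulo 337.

(168)^3 ≡ 42 (mod 337)
42 + 254 = 296
296 + 171 = 467 ≡ 130 (mod 337)
130 + 317 = 447 ≡ 110 (mod 337)

110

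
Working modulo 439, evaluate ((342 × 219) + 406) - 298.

342 × 219 = 74898 ≡ 268 (mod 439)
268 + 406 = 674 ≡ 235 (mod 439)
235 - 298 = -63 ≡ 376 (mod 439)

376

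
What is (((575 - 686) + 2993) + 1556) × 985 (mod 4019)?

2777

575 - 686 = -111 ≡ 3908 (mod 4019)
3908 + 2993 = 6901 ≡ 2882 (mod 4019)
2882 + 1556 = 4438 ≡ 419 (mod 4019)
419 × 985 = 412715 ≡ 2777 (mod 4019)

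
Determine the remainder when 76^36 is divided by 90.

By square-and-multiply:
36 in binary is 100100, i.e. 36 = 32 + 4.
76^1 ≡ 76 (mod 90)
76^2 ≡ 76^2 = 5776 ≡ 16 (mod 90)
76^4 ≡ 16^2 = 256 ≡ 76 (mod 90)
76^8 ≡ 76^2 = 5776 ≡ 16 (mod 90)
76^16 ≡ 16^2 = 256 ≡ 76 (mod 90)
76^32 ≡ 76^2 = 5776 ≡ 16 (mod 90)
76^36 = 76^32 * 76^4 ≡ 16 * 76 (mod 90).
16 * 76 = 1216 ≡ 46 (mod 90).

46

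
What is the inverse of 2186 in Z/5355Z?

Apply the Euclidean algorithm and back-substitute:
5355 = 2*2186 + 983
2186 = 2*983 + 220
983 = 4*220 + 103
220 = 2*103 + 14
103 = 7*14 + 5
14 = 2*5 + 4
5 = 1*4 + 1
4 = 4*1 + 0
gcd(2186, 5355) = 1, so the inverse exists.
Back-substitute for 1:
1 = 1*5 − 1*4
  = −1*14 + 3*5
  = 3*103 − 22*14
  = −22*220 + 47*103
  = 47*983 − 210*220
  = −210*2186 + 467*983
  = 467*5355 − 1144*2186
So 2186⁻¹ ≡ −1144 ≡ 4211 (mod 5355).

4211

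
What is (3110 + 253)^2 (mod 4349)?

3110 + 253 = 3363
(3363)^2 ≡ 2369 (mod 4349)

2369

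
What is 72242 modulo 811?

63

72242 = 89·811 + 63, so 72242 ≡ 63 (mod 811).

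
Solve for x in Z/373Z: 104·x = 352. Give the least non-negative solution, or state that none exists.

319

gcd(104, 373) = 1, so a unique solution mod 373 exists.
104⁻¹ ≡ 269 (mod 373).
x ≡ 269·352 ≡ 319 (mod 373).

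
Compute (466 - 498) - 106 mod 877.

739

466 - 498 = -32 ≡ 845 (mod 877)
845 - 106 = 739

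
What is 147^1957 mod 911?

1957 in binary is 11110100101, i.e. 1957 = 1024 + 512 + 256 + 128 + 32 + 4 + 1.
147^1 ≡ 147 (mod 911)
147^2 ≡ 147^2 = 21609 ≡ 656 (mod 911)
147^4 ≡ 656^2 = 430336 ≡ 344 (mod 911)
147^8 ≡ 344^2 = 118336 ≡ 817 (mod 911)
147^16 ≡ 817^2 = 667489 ≡ 637 (mod 911)
147^32 ≡ 637^2 = 405769 ≡ 374 (mod 911)
147^64 ≡ 374^2 = 139876 ≡ 493 (mod 911)
147^128 ≡ 493^2 = 243049 ≡ 723 (mod 911)
147^256 ≡ 723^2 = 522729 ≡ 726 (mod 911)
147^512 ≡ 726^2 = 527076 ≡ 518 (mod 911)
147^1024 ≡ 518^2 = 268324 ≡ 490 (mod 911)
147^1957 = 147^1024 * 147^512 * 147^256 * 147^128 * 147^32 * 147^4 * 147^1 ≡ 490 * 518 * 726 * 723 * 374 * 344 * 147 (mod 911).
Accumulate the product:
490 * 518 = 253820 ≡ 562
562 * 726 = 408012 ≡ 795
795 * 723 = 574785 ≡ 855
855 * 374 = 319770 ≡ 9
9 * 344 = 3096 ≡ 363
363 * 147 = 53361 ≡ 523

523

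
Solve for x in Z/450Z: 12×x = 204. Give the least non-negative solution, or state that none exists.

gcd(12, 450) = 6, and 6 | 204, so solutions exist.
Divide through by 6: 2×x = 34 (mod 75).
2⁻¹ ≡ 38 (mod 75).
x ≡ 38×34 ≡ 17 (mod 75).
The smallest non-negative solution is x = 17.

17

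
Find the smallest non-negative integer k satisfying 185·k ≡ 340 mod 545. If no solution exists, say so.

gcd(185, 545) = 5, and 5 | 340, so solutions exist.
Divide through by 5: 37·k ≡ 68 mod 109.
37⁻¹ ≡ 56 (mod 109).
k ≡ 56·68 ≡ 102 (mod 109).
The smallest non-negative solution is k = 102.

102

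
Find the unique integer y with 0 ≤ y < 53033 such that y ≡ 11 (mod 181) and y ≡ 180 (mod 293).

32410

181⁻¹ mod 293: 181·34 ≡ 1 (mod 293), so 181⁻¹ ≡ 34.
y = 11 + 181·((180 − 11)·34 mod 293) = 11 + 181·179 = 32410.
Check: 32410 mod 181 = 11, 32410 mod 293 = 180. ✓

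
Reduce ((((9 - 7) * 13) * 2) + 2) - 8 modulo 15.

1

9 - 7 = 2
2 * 13 = 26 ≡ 11 (mod 15)
11 * 2 = 22 ≡ 7 (mod 15)
7 + 2 = 9
9 - 8 = 1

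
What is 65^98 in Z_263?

98 in binary is 1100010, i.e. 98 = 64 + 32 + 2.
65^1 ≡ 65 (mod 263)
65^2 ≡ 65^2 = 4225 ≡ 17 (mod 263)
65^4 ≡ 17^2 = 289 ≡ 26 (mod 263)
65^8 ≡ 26^2 = 676 ≡ 150 (mod 263)
65^16 ≡ 150^2 = 22500 ≡ 145 (mod 263)
65^32 ≡ 145^2 = 21025 ≡ 248 (mod 263)
65^64 ≡ 248^2 = 61504 ≡ 225 (mod 263)
65^98 = 65^64 * 65^32 * 65^2 ≡ 225 * 248 * 17 (mod 263).
Accumulate the product:
225 * 248 = 55800 ≡ 44
44 * 17 = 748 ≡ 222

222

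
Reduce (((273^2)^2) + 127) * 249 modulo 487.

(273)^2 ≡ 18 (mod 487)
(18)^2 ≡ 324 (mod 487)
324 + 127 = 451
451 * 249 = 112299 ≡ 289 (mod 487)

289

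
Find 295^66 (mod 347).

295^1 ≡ 295 (mod 347)
295^2 ≡ 295^2 = 87025 ≡ 275 (mod 347)
295^4 ≡ 275^2 = 75625 ≡ 326 (mod 347)
295^8 ≡ 326^2 = 106276 ≡ 94 (mod 347)
295^16 ≡ 94^2 = 8836 ≡ 161 (mod 347)
295^32 ≡ 161^2 = 25921 ≡ 243 (mod 347)
295^64 ≡ 243^2 = 59049 ≡ 59 (mod 347)
295^66 = 295^64 × 295^2 ≡ 59 × 275 (mod 347).
59 × 275 = 16225 ≡ 263 (mod 347).

263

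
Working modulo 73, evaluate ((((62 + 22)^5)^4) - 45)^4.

62 + 22 = 84 ≡ 11 (mod 73)
(11)^5 ≡ 13 (mod 73)
(13)^4 ≡ 18 (mod 73)
18 - 45 = -27 ≡ 46 (mod 73)
(46)^4 ≡ 1 (mod 73)

1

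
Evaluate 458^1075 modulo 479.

Using repeated squaring:
1075 in binary is 10000110011, i.e. 1075 = 1024 + 32 + 16 + 2 + 1.
458^1 ≡ 458 (mod 479)
458^2 ≡ 458^2 = 209764 ≡ 441 (mod 479)
458^4 ≡ 441^2 = 194481 ≡ 7 (mod 479)
458^8 ≡ 7^2 = 49 (mod 479)
458^16 ≡ 49^2 = 2401 ≡ 6 (mod 479)
458^32 ≡ 6^2 = 36 (mod 479)
458^64 ≡ 36^2 = 1296 ≡ 338 (mod 479)
458^128 ≡ 338^2 = 114244 ≡ 242 (mod 479)
458^256 ≡ 242^2 = 58564 ≡ 126 (mod 479)
458^512 ≡ 126^2 = 15876 ≡ 69 (mod 479)
458^1024 ≡ 69^2 = 4761 ≡ 450 (mod 479)
458^1075 = 458^1024 × 458^32 × 458^16 × 458^2 × 458^1 ≡ 450 × 36 × 6 × 441 × 458 (mod 479).
Accumulate the product:
450 × 36 = 16200 ≡ 393
393 × 6 = 2358 ≡ 442
442 × 441 = 194922 ≡ 448
448 × 458 = 205184 ≡ 172

172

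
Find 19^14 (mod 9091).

7980

Compute successive squares:
14 in binary is 1110, i.e. 14 = 8 + 4 + 2.
19^1 ≡ 19 (mod 9091)
19^2 ≡ 19^2 = 361 (mod 9091)
19^4 ≡ 361^2 = 130321 ≡ 3047 (mod 9091)
19^8 ≡ 3047^2 = 9284209 ≡ 2298 (mod 9091)
19^14 = 19^8 × 19^4 × 19^2 ≡ 2298 × 3047 × 361 (mod 9091).
Accumulate the product:
2298 × 3047 = 7002006 ≡ 1936
1936 × 361 = 698896 ≡ 7980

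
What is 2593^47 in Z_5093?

2719

2593^1 ≡ 2593 (mod 5093)
2593^2 ≡ 2593^2 = 6723649 ≡ 889 (mod 5093)
2593^4 ≡ 889^2 = 790321 ≡ 906 (mod 5093)
2593^8 ≡ 906^2 = 820836 ≡ 863 (mod 5093)
2593^16 ≡ 863^2 = 744769 ≡ 1191 (mod 5093)
2593^32 ≡ 1191^2 = 1418481 ≡ 2627 (mod 5093)
2593^47 = 2593^32 · 2593^8 · 2593^4 · 2593^2 · 2593^1 ≡ 2627 · 863 · 906 · 889 · 2593 (mod 5093).
Accumulate the product:
2627 · 863 = 2267101 ≡ 716
716 · 906 = 648696 ≡ 1885
1885 · 889 = 1675765 ≡ 168
168 · 2593 = 435624 ≡ 2719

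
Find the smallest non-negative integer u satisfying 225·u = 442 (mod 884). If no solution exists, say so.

442

gcd(225, 884) = 1, so a unique solution mod 884 exists.
225⁻¹ ≡ 829 (mod 884).
u ≡ 829·442 ≡ 442 (mod 884).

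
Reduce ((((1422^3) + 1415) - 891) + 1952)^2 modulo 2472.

208

(1422)^3 ≡ 240 (mod 2472)
240 + 1415 = 1655
1655 - 891 = 764
764 + 1952 = 2716 ≡ 244 (mod 2472)
(244)^2 ≡ 208 (mod 2472)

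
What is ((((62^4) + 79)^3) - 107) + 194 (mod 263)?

156

(62)^4 ≡ 207 (mod 263)
207 + 79 = 286 ≡ 23 (mod 263)
(23)^3 ≡ 69 (mod 263)
69 - 107 = -38 ≡ 225 (mod 263)
225 + 194 = 419 ≡ 156 (mod 263)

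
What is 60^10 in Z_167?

31

Compute successive squares:
60^1 ≡ 60 (mod 167)
60^2 ≡ 60^2 = 3600 ≡ 93 (mod 167)
60^4 ≡ 93^2 = 8649 ≡ 132 (mod 167)
60^8 ≡ 132^2 = 17424 ≡ 56 (mod 167)
60^10 = 60^8 × 60^2 ≡ 56 × 93 (mod 167).
56 × 93 = 5208 ≡ 31 (mod 167).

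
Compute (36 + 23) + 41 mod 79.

36 + 23 = 59
59 + 41 = 100 ≡ 21 (mod 79)

21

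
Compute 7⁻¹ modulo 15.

13

By the extended Euclidean algorithm:
15 = 2×7 + 1
7 = 7×1 + 0
gcd(7, 15) = 1, so the inverse exists.
Back-substitute for 1:
1 = 1×15 − 2×7
So 7⁻¹ ≡ −2 ≡ 13 (mod 15).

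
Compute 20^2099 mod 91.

41

Using repeated squaring:
2099 in binary is 100000110011, i.e. 2099 = 2048 + 32 + 16 + 2 + 1.
20^1 ≡ 20 (mod 91)
20^2 ≡ 20^2 = 400 ≡ 36 (mod 91)
20^4 ≡ 36^2 = 1296 ≡ 22 (mod 91)
20^8 ≡ 22^2 = 484 ≡ 29 (mod 91)
20^16 ≡ 29^2 = 841 ≡ 22 (mod 91)
20^32 ≡ 22^2 = 484 ≡ 29 (mod 91)
20^64 ≡ 29^2 = 841 ≡ 22 (mod 91)
20^128 ≡ 22^2 = 484 ≡ 29 (mod 91)
20^256 ≡ 29^2 = 841 ≡ 22 (mod 91)
20^512 ≡ 22^2 = 484 ≡ 29 (mod 91)
20^1024 ≡ 29^2 = 841 ≡ 22 (mod 91)
20^2048 ≡ 22^2 = 484 ≡ 29 (mod 91)
20^2099 = 20^2048 * 20^32 * 20^16 * 20^2 * 20^1 ≡ 29 * 29 * 22 * 36 * 20 (mod 91).
Accumulate the product:
29 * 29 = 841 ≡ 22
22 * 22 = 484 ≡ 29
29 * 36 = 1044 ≡ 43
43 * 20 = 860 ≡ 41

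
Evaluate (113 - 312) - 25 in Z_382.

113 - 312 = -199 ≡ 183 (mod 382)
183 - 25 = 158

158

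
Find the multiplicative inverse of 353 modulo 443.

By the extended Euclidean algorithm:
443 = 1·353 + 90
353 = 3·90 + 83
90 = 1·83 + 7
83 = 11·7 + 6
7 = 1·6 + 1
6 = 6·1 + 0
gcd(353, 443) = 1, so the inverse exists.
Back-substitute for 1:
1 = 1·7 − 1·6
  = −1·83 + 12·7
  = 12·90 − 13·83
  = −13·353 + 51·90
  = 51·443 − 64·353
So 353⁻¹ ≡ −64 ≡ 379 (mod 443).

379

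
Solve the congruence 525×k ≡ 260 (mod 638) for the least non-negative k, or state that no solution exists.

280

gcd(525, 638) = 1, so a unique solution mod 638 exists.
525⁻¹ ≡ 271 (mod 638).
k ≡ 271×260 ≡ 280 (mod 638).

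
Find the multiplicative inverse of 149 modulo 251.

219

By the extended Euclidean algorithm:
251 = 1·149 + 102
149 = 1·102 + 47
102 = 2·47 + 8
47 = 5·8 + 7
8 = 1·7 + 1
7 = 7·1 + 0
gcd(149, 251) = 1, so the inverse exists.
Back-substitute for 1:
1 = 1·8 − 1·7
  = −1·47 + 6·8
  = 6·102 − 13·47
  = −13·149 + 19·102
  = 19·251 − 32·149
So 149⁻¹ ≡ −32 ≡ 219 (mod 251).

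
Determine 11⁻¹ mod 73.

73 = 6·11 + 7
11 = 1·7 + 4
7 = 1·4 + 3
4 = 1·3 + 1
3 = 3·1 + 0
gcd(11, 73) = 1, so the inverse exists.
Back-substitute for 1:
1 = 1·4 − 1·3
  = −1·7 + 2·4
  = 2·11 − 3·7
  = −3·73 + 20·11
So 11⁻¹ ≡ 20 (mod 73).

20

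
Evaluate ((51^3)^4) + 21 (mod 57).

9

(51)^3 ≡ 12 (mod 57)
(12)^4 ≡ 45 (mod 57)
45 + 21 = 66 ≡ 9 (mod 57)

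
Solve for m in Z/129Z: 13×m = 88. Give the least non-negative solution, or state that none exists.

106

gcd(13, 129) = 1, so a unique solution mod 129 exists.
13⁻¹ ≡ 10 (mod 129).
m ≡ 10×88 ≡ 106 (mod 129).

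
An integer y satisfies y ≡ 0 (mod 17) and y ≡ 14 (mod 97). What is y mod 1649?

1275

17⁻¹ mod 97: 17×40 ≡ 1 (mod 97), so 17⁻¹ ≡ 40.
y = 0 + 17×((14 − 0)×40 mod 97) = 0 + 17×75 = 1275.
Check: 1275 mod 17 = 0, 1275 mod 97 = 14. ✓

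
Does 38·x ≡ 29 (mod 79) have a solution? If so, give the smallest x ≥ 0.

gcd(38, 79) = 1, so a unique solution mod 79 exists.
38⁻¹ ≡ 52 (mod 79).
x ≡ 52·29 ≡ 7 (mod 79).

7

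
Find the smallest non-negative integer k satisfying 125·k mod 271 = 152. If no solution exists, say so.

192

gcd(125, 271) = 1, so a unique solution mod 271 exists.
125⁻¹ ≡ 258 (mod 271).
k ≡ 258·152 ≡ 192 (mod 271).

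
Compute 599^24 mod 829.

Compute successive squares:
24 in binary is 11000, i.e. 24 = 16 + 8.
599^1 ≡ 599 (mod 829)
599^2 ≡ 599^2 = 358801 ≡ 673 (mod 829)
599^4 ≡ 673^2 = 452929 ≡ 295 (mod 829)
599^8 ≡ 295^2 = 87025 ≡ 809 (mod 829)
599^16 ≡ 809^2 = 654481 ≡ 400 (mod 829)
599^24 = 599^16 * 599^8 ≡ 400 * 809 (mod 829).
400 * 809 = 323600 ≡ 290 (mod 829).

290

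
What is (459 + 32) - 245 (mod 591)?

246

459 + 32 = 491
491 - 245 = 246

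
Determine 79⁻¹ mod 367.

Run the extended Euclidean algorithm:
367 = 4×79 + 51
79 = 1×51 + 28
51 = 1×28 + 23
28 = 1×23 + 5
23 = 4×5 + 3
5 = 1×3 + 2
3 = 1×2 + 1
2 = 2×1 + 0
gcd(79, 367) = 1, so the inverse exists.
Bézout: 1 = 31×367 − 144×79.
So 79⁻¹ ≡ −144 ≡ 223 (mod 367).

223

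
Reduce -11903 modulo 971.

720

-11903 = -13·971 + 720, so -11903 ≡ 720 (mod 971).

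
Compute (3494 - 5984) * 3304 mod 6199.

5312

3494 - 5984 = -2490 ≡ 3709 (mod 6199)
3709 * 3304 = 12254536 ≡ 5312 (mod 6199)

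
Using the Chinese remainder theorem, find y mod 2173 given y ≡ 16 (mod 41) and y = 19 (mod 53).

41⁻¹ mod 53: 41×22 ≡ 1 (mod 53), so 41⁻¹ ≡ 22.
y = 16 + 41×((19 − 16)×22 mod 53) = 16 + 41×13 = 549.

549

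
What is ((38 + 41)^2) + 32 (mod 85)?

68

38 + 41 = 79
(79)^2 ≡ 36 (mod 85)
36 + 32 = 68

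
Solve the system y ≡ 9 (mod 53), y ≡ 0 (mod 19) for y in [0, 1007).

380

53⁻¹ mod 19: 53·14 ≡ 1 (mod 19), so 53⁻¹ ≡ 14.
y = 9 + 53·((0 − 9)·14 mod 19) = 9 + 53·7 = 380.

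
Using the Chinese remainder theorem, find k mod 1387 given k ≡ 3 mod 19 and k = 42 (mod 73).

19⁻¹ mod 73: 19·50 ≡ 1 (mod 73), so 19⁻¹ ≡ 50.
k = 3 + 19·((42 − 3)·50 mod 73) = 3 + 19·52 = 991.

991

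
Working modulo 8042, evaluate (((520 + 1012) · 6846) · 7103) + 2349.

520 + 1012 = 1532
1532 · 6846 = 10488072 ≡ 1304 (mod 8042)
1304 · 7103 = 9262312 ≡ 5970 (mod 8042)
5970 + 2349 = 8319 ≡ 277 (mod 8042)

277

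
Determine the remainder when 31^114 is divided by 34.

9

By square-and-multiply:
31^1 ≡ 31 (mod 34)
31^2 ≡ 31^2 = 961 ≡ 9 (mod 34)
31^4 ≡ 9^2 = 81 ≡ 13 (mod 34)
31^8 ≡ 13^2 = 169 ≡ 33 (mod 34)
31^16 ≡ 33^2 = 1089 ≡ 1 (mod 34)
31^32 ≡ 1^2 = 1 (mod 34)
31^64 ≡ 1^2 = 1 (mod 34)
31^114 = 31^64 × 31^32 × 31^16 × 31^2 ≡ 1 × 1 × 1 × 9 (mod 34).
Accumulate the product:
1 × 1 = 1
1 × 1 = 1
1 × 9 = 9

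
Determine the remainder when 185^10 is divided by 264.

By square-and-multiply:
185^1 ≡ 185 (mod 264)
185^2 ≡ 185^2 = 34225 ≡ 169 (mod 264)
185^4 ≡ 169^2 = 28561 ≡ 49 (mod 264)
185^8 ≡ 49^2 = 2401 ≡ 25 (mod 264)
185^10 = 185^8 × 185^2 ≡ 25 × 169 (mod 264).
25 × 169 = 4225 ≡ 1 (mod 264).

1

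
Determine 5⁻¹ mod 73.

By the extended Euclidean algorithm:
73 = 14×5 + 3
5 = 1×3 + 2
3 = 1×2 + 1
2 = 2×1 + 0
gcd(5, 73) = 1, so the inverse exists.
Back-substitute for 1:
1 = 1×3 − 1×2
  = −1×5 + 2×3
  = 2×73 − 29×5
So 5⁻¹ ≡ −29 ≡ 44 (mod 73).

44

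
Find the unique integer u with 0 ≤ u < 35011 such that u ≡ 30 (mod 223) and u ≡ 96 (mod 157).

223⁻¹ mod 157: 223*69 ≡ 1 (mod 157), so 223⁻¹ ≡ 69.
u = 30 + 223*((96 − 30)*69 mod 157) = 30 + 223*1 = 253.
Check: 253 mod 223 = 30, 253 mod 157 = 96. ✓

253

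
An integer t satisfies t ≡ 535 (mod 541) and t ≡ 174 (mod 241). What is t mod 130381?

541⁻¹ mod 241: 541·192 ≡ 1 (mod 241), so 541⁻¹ ≡ 192.
t = 535 + 541·((174 − 535)·192 mod 241) = 535 + 541·96 = 52471.

52471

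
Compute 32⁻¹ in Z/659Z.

Run the extended Euclidean algorithm:
659 = 20*32 + 19
32 = 1*19 + 13
19 = 1*13 + 6
13 = 2*6 + 1
6 = 6*1 + 0
gcd(32, 659) = 1, so the inverse exists.
Back-substitute for 1:
1 = 1*13 − 2*6
  = −2*19 + 3*13
  = 3*32 − 5*19
  = −5*659 + 103*32
So 32⁻¹ ≡ 103 (mod 659).

103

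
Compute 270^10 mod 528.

10 in binary is 1010, i.e. 10 = 8 + 2.
270^1 ≡ 270 (mod 528)
270^2 ≡ 270^2 = 72900 ≡ 36 (mod 528)
270^4 ≡ 36^2 = 1296 ≡ 240 (mod 528)
270^8 ≡ 240^2 = 57600 ≡ 48 (mod 528)
270^10 = 270^8 * 270^2 ≡ 48 * 36 (mod 528).
48 * 36 = 1728 ≡ 144 (mod 528).

144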